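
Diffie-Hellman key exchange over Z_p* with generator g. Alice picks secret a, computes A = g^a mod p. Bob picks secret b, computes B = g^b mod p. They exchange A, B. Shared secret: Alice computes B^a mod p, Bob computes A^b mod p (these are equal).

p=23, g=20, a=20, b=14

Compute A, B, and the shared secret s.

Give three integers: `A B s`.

Answer: 18 4 13

Derivation:
A = 20^20 mod 23  (bits of 20 = 10100)
  bit 0 = 1: r = r^2 * 20 mod 23 = 1^2 * 20 = 1*20 = 20
  bit 1 = 0: r = r^2 mod 23 = 20^2 = 9
  bit 2 = 1: r = r^2 * 20 mod 23 = 9^2 * 20 = 12*20 = 10
  bit 3 = 0: r = r^2 mod 23 = 10^2 = 8
  bit 4 = 0: r = r^2 mod 23 = 8^2 = 18
  -> A = 18
B = 20^14 mod 23  (bits of 14 = 1110)
  bit 0 = 1: r = r^2 * 20 mod 23 = 1^2 * 20 = 1*20 = 20
  bit 1 = 1: r = r^2 * 20 mod 23 = 20^2 * 20 = 9*20 = 19
  bit 2 = 1: r = r^2 * 20 mod 23 = 19^2 * 20 = 16*20 = 21
  bit 3 = 0: r = r^2 mod 23 = 21^2 = 4
  -> B = 4
s = B^a = 4^20 mod 23  (bits of 20 = 10100)
  bit 0 = 1: r = r^2 * 4 mod 23 = 1^2 * 4 = 1*4 = 4
  bit 1 = 0: r = r^2 mod 23 = 4^2 = 16
  bit 2 = 1: r = r^2 * 4 mod 23 = 16^2 * 4 = 3*4 = 12
  bit 3 = 0: r = r^2 mod 23 = 12^2 = 6
  bit 4 = 0: r = r^2 mod 23 = 6^2 = 13
  -> s = B^a = 13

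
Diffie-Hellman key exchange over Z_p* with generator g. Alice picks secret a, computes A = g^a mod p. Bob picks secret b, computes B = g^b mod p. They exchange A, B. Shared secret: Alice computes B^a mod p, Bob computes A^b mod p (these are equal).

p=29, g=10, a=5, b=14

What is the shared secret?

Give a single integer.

Answer: 28

Derivation:
A = 10^5 mod 29  (bits of 5 = 101)
  bit 0 = 1: r = r^2 * 10 mod 29 = 1^2 * 10 = 1*10 = 10
  bit 1 = 0: r = r^2 mod 29 = 10^2 = 13
  bit 2 = 1: r = r^2 * 10 mod 29 = 13^2 * 10 = 24*10 = 8
  -> A = 8
B = 10^14 mod 29  (bits of 14 = 1110)
  bit 0 = 1: r = r^2 * 10 mod 29 = 1^2 * 10 = 1*10 = 10
  bit 1 = 1: r = r^2 * 10 mod 29 = 10^2 * 10 = 13*10 = 14
  bit 2 = 1: r = r^2 * 10 mod 29 = 14^2 * 10 = 22*10 = 17
  bit 3 = 0: r = r^2 mod 29 = 17^2 = 28
  -> B = 28
s = B^a = 28^5 mod 29  (bits of 5 = 101)
  bit 0 = 1: r = r^2 * 28 mod 29 = 1^2 * 28 = 1*28 = 28
  bit 1 = 0: r = r^2 mod 29 = 28^2 = 1
  bit 2 = 1: r = r^2 * 28 mod 29 = 1^2 * 28 = 1*28 = 28
  -> s = B^a = 28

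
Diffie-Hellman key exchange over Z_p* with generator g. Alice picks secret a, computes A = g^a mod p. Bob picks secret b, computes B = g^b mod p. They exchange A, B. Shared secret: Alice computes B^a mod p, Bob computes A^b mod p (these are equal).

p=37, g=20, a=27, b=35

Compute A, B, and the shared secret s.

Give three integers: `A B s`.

Answer: 6 13 31

Derivation:
A = 20^27 mod 37  (bits of 27 = 11011)
  bit 0 = 1: r = r^2 * 20 mod 37 = 1^2 * 20 = 1*20 = 20
  bit 1 = 1: r = r^2 * 20 mod 37 = 20^2 * 20 = 30*20 = 8
  bit 2 = 0: r = r^2 mod 37 = 8^2 = 27
  bit 3 = 1: r = r^2 * 20 mod 37 = 27^2 * 20 = 26*20 = 2
  bit 4 = 1: r = r^2 * 20 mod 37 = 2^2 * 20 = 4*20 = 6
  -> A = 6
B = 20^35 mod 37  (bits of 35 = 100011)
  bit 0 = 1: r = r^2 * 20 mod 37 = 1^2 * 20 = 1*20 = 20
  bit 1 = 0: r = r^2 mod 37 = 20^2 = 30
  bit 2 = 0: r = r^2 mod 37 = 30^2 = 12
  bit 3 = 0: r = r^2 mod 37 = 12^2 = 33
  bit 4 = 1: r = r^2 * 20 mod 37 = 33^2 * 20 = 16*20 = 24
  bit 5 = 1: r = r^2 * 20 mod 37 = 24^2 * 20 = 21*20 = 13
  -> B = 13
s = B^a = 13^27 mod 37  (bits of 27 = 11011)
  bit 0 = 1: r = r^2 * 13 mod 37 = 1^2 * 13 = 1*13 = 13
  bit 1 = 1: r = r^2 * 13 mod 37 = 13^2 * 13 = 21*13 = 14
  bit 2 = 0: r = r^2 mod 37 = 14^2 = 11
  bit 3 = 1: r = r^2 * 13 mod 37 = 11^2 * 13 = 10*13 = 19
  bit 4 = 1: r = r^2 * 13 mod 37 = 19^2 * 13 = 28*13 = 31
  -> s = B^a = 31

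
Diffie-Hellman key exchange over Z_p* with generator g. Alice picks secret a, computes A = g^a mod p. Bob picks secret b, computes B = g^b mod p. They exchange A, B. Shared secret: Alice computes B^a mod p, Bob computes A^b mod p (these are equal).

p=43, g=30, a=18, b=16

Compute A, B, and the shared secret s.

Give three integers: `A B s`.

Answer: 11 25 35

Derivation:
A = 30^18 mod 43  (bits of 18 = 10010)
  bit 0 = 1: r = r^2 * 30 mod 43 = 1^2 * 30 = 1*30 = 30
  bit 1 = 0: r = r^2 mod 43 = 30^2 = 40
  bit 2 = 0: r = r^2 mod 43 = 40^2 = 9
  bit 3 = 1: r = r^2 * 30 mod 43 = 9^2 * 30 = 38*30 = 22
  bit 4 = 0: r = r^2 mod 43 = 22^2 = 11
  -> A = 11
B = 30^16 mod 43  (bits of 16 = 10000)
  bit 0 = 1: r = r^2 * 30 mod 43 = 1^2 * 30 = 1*30 = 30
  bit 1 = 0: r = r^2 mod 43 = 30^2 = 40
  bit 2 = 0: r = r^2 mod 43 = 40^2 = 9
  bit 3 = 0: r = r^2 mod 43 = 9^2 = 38
  bit 4 = 0: r = r^2 mod 43 = 38^2 = 25
  -> B = 25
s = B^a = 25^18 mod 43  (bits of 18 = 10010)
  bit 0 = 1: r = r^2 * 25 mod 43 = 1^2 * 25 = 1*25 = 25
  bit 1 = 0: r = r^2 mod 43 = 25^2 = 23
  bit 2 = 0: r = r^2 mod 43 = 23^2 = 13
  bit 3 = 1: r = r^2 * 25 mod 43 = 13^2 * 25 = 40*25 = 11
  bit 4 = 0: r = r^2 mod 43 = 11^2 = 35
  -> s = B^a = 35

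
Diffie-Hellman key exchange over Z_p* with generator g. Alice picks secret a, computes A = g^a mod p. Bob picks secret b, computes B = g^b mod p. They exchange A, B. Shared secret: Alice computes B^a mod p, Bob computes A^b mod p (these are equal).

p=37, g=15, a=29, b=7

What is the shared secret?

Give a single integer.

A = 15^29 mod 37  (bits of 29 = 11101)
  bit 0 = 1: r = r^2 * 15 mod 37 = 1^2 * 15 = 1*15 = 15
  bit 1 = 1: r = r^2 * 15 mod 37 = 15^2 * 15 = 3*15 = 8
  bit 2 = 1: r = r^2 * 15 mod 37 = 8^2 * 15 = 27*15 = 35
  bit 3 = 0: r = r^2 mod 37 = 35^2 = 4
  bit 4 = 1: r = r^2 * 15 mod 37 = 4^2 * 15 = 16*15 = 18
  -> A = 18
B = 15^7 mod 37  (bits of 7 = 111)
  bit 0 = 1: r = r^2 * 15 mod 37 = 1^2 * 15 = 1*15 = 15
  bit 1 = 1: r = r^2 * 15 mod 37 = 15^2 * 15 = 3*15 = 8
  bit 2 = 1: r = r^2 * 15 mod 37 = 8^2 * 15 = 27*15 = 35
  -> B = 35
s = B^a = 35^29 mod 37  (bits of 29 = 11101)
  bit 0 = 1: r = r^2 * 35 mod 37 = 1^2 * 35 = 1*35 = 35
  bit 1 = 1: r = r^2 * 35 mod 37 = 35^2 * 35 = 4*35 = 29
  bit 2 = 1: r = r^2 * 35 mod 37 = 29^2 * 35 = 27*35 = 20
  bit 3 = 0: r = r^2 mod 37 = 20^2 = 30
  bit 4 = 1: r = r^2 * 35 mod 37 = 30^2 * 35 = 12*35 = 13
  -> s = B^a = 13

Answer: 13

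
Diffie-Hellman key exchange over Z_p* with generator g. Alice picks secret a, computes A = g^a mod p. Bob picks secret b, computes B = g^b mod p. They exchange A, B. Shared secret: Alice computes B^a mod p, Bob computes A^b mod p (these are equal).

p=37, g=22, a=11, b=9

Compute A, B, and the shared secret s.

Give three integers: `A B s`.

A = 22^11 mod 37  (bits of 11 = 1011)
  bit 0 = 1: r = r^2 * 22 mod 37 = 1^2 * 22 = 1*22 = 22
  bit 1 = 0: r = r^2 mod 37 = 22^2 = 3
  bit 2 = 1: r = r^2 * 22 mod 37 = 3^2 * 22 = 9*22 = 13
  bit 3 = 1: r = r^2 * 22 mod 37 = 13^2 * 22 = 21*22 = 18
  -> A = 18
B = 22^9 mod 37  (bits of 9 = 1001)
  bit 0 = 1: r = r^2 * 22 mod 37 = 1^2 * 22 = 1*22 = 22
  bit 1 = 0: r = r^2 mod 37 = 22^2 = 3
  bit 2 = 0: r = r^2 mod 37 = 3^2 = 9
  bit 3 = 1: r = r^2 * 22 mod 37 = 9^2 * 22 = 7*22 = 6
  -> B = 6
s = B^a = 6^11 mod 37  (bits of 11 = 1011)
  bit 0 = 1: r = r^2 * 6 mod 37 = 1^2 * 6 = 1*6 = 6
  bit 1 = 0: r = r^2 mod 37 = 6^2 = 36
  bit 2 = 1: r = r^2 * 6 mod 37 = 36^2 * 6 = 1*6 = 6
  bit 3 = 1: r = r^2 * 6 mod 37 = 6^2 * 6 = 36*6 = 31
  -> s = B^a = 31

Answer: 18 6 31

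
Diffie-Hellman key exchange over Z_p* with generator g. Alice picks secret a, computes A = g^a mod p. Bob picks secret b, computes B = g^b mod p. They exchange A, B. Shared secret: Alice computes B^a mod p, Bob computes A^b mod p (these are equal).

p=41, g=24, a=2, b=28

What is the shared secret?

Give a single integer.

A = 24^2 mod 41  (bits of 2 = 10)
  bit 0 = 1: r = r^2 * 24 mod 41 = 1^2 * 24 = 1*24 = 24
  bit 1 = 0: r = r^2 mod 41 = 24^2 = 2
  -> A = 2
B = 24^28 mod 41  (bits of 28 = 11100)
  bit 0 = 1: r = r^2 * 24 mod 41 = 1^2 * 24 = 1*24 = 24
  bit 1 = 1: r = r^2 * 24 mod 41 = 24^2 * 24 = 2*24 = 7
  bit 2 = 1: r = r^2 * 24 mod 41 = 7^2 * 24 = 8*24 = 28
  bit 3 = 0: r = r^2 mod 41 = 28^2 = 5
  bit 4 = 0: r = r^2 mod 41 = 5^2 = 25
  -> B = 25
s = B^a = 25^2 mod 41  (bits of 2 = 10)
  bit 0 = 1: r = r^2 * 25 mod 41 = 1^2 * 25 = 1*25 = 25
  bit 1 = 0: r = r^2 mod 41 = 25^2 = 10
  -> s = B^a = 10

Answer: 10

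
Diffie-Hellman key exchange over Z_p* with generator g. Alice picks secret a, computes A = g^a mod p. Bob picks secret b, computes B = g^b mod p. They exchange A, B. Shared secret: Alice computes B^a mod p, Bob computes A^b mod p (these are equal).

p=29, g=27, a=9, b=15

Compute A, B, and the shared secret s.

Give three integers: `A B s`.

Answer: 10 2 19

Derivation:
A = 27^9 mod 29  (bits of 9 = 1001)
  bit 0 = 1: r = r^2 * 27 mod 29 = 1^2 * 27 = 1*27 = 27
  bit 1 = 0: r = r^2 mod 29 = 27^2 = 4
  bit 2 = 0: r = r^2 mod 29 = 4^2 = 16
  bit 3 = 1: r = r^2 * 27 mod 29 = 16^2 * 27 = 24*27 = 10
  -> A = 10
B = 27^15 mod 29  (bits of 15 = 1111)
  bit 0 = 1: r = r^2 * 27 mod 29 = 1^2 * 27 = 1*27 = 27
  bit 1 = 1: r = r^2 * 27 mod 29 = 27^2 * 27 = 4*27 = 21
  bit 2 = 1: r = r^2 * 27 mod 29 = 21^2 * 27 = 6*27 = 17
  bit 3 = 1: r = r^2 * 27 mod 29 = 17^2 * 27 = 28*27 = 2
  -> B = 2
s = B^a = 2^9 mod 29  (bits of 9 = 1001)
  bit 0 = 1: r = r^2 * 2 mod 29 = 1^2 * 2 = 1*2 = 2
  bit 1 = 0: r = r^2 mod 29 = 2^2 = 4
  bit 2 = 0: r = r^2 mod 29 = 4^2 = 16
  bit 3 = 1: r = r^2 * 2 mod 29 = 16^2 * 2 = 24*2 = 19
  -> s = B^a = 19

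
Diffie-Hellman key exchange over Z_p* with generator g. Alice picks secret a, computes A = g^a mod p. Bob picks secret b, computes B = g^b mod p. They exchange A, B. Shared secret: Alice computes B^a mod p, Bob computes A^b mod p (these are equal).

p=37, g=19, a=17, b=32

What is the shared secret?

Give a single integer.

A = 19^17 mod 37  (bits of 17 = 10001)
  bit 0 = 1: r = r^2 * 19 mod 37 = 1^2 * 19 = 1*19 = 19
  bit 1 = 0: r = r^2 mod 37 = 19^2 = 28
  bit 2 = 0: r = r^2 mod 37 = 28^2 = 7
  bit 3 = 0: r = r^2 mod 37 = 7^2 = 12
  bit 4 = 1: r = r^2 * 19 mod 37 = 12^2 * 19 = 33*19 = 35
  -> A = 35
B = 19^32 mod 37  (bits of 32 = 100000)
  bit 0 = 1: r = r^2 * 19 mod 37 = 1^2 * 19 = 1*19 = 19
  bit 1 = 0: r = r^2 mod 37 = 19^2 = 28
  bit 2 = 0: r = r^2 mod 37 = 28^2 = 7
  bit 3 = 0: r = r^2 mod 37 = 7^2 = 12
  bit 4 = 0: r = r^2 mod 37 = 12^2 = 33
  bit 5 = 0: r = r^2 mod 37 = 33^2 = 16
  -> B = 16
s = B^a = 16^17 mod 37  (bits of 17 = 10001)
  bit 0 = 1: r = r^2 * 16 mod 37 = 1^2 * 16 = 1*16 = 16
  bit 1 = 0: r = r^2 mod 37 = 16^2 = 34
  bit 2 = 0: r = r^2 mod 37 = 34^2 = 9
  bit 3 = 0: r = r^2 mod 37 = 9^2 = 7
  bit 4 = 1: r = r^2 * 16 mod 37 = 7^2 * 16 = 12*16 = 7
  -> s = B^a = 7

Answer: 7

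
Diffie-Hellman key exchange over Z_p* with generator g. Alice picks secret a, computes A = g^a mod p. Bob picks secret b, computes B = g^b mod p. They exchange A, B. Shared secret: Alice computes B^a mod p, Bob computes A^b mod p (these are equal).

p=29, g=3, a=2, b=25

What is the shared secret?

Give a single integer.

Answer: 22

Derivation:
A = 3^2 mod 29  (bits of 2 = 10)
  bit 0 = 1: r = r^2 * 3 mod 29 = 1^2 * 3 = 1*3 = 3
  bit 1 = 0: r = r^2 mod 29 = 3^2 = 9
  -> A = 9
B = 3^25 mod 29  (bits of 25 = 11001)
  bit 0 = 1: r = r^2 * 3 mod 29 = 1^2 * 3 = 1*3 = 3
  bit 1 = 1: r = r^2 * 3 mod 29 = 3^2 * 3 = 9*3 = 27
  bit 2 = 0: r = r^2 mod 29 = 27^2 = 4
  bit 3 = 0: r = r^2 mod 29 = 4^2 = 16
  bit 4 = 1: r = r^2 * 3 mod 29 = 16^2 * 3 = 24*3 = 14
  -> B = 14
s = B^a = 14^2 mod 29  (bits of 2 = 10)
  bit 0 = 1: r = r^2 * 14 mod 29 = 1^2 * 14 = 1*14 = 14
  bit 1 = 0: r = r^2 mod 29 = 14^2 = 22
  -> s = B^a = 22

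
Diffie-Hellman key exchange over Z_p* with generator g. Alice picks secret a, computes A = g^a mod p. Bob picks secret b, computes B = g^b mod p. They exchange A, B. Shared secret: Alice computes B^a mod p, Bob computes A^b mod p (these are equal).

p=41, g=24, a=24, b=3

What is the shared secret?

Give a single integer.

A = 24^24 mod 41  (bits of 24 = 11000)
  bit 0 = 1: r = r^2 * 24 mod 41 = 1^2 * 24 = 1*24 = 24
  bit 1 = 1: r = r^2 * 24 mod 41 = 24^2 * 24 = 2*24 = 7
  bit 2 = 0: r = r^2 mod 41 = 7^2 = 8
  bit 3 = 0: r = r^2 mod 41 = 8^2 = 23
  bit 4 = 0: r = r^2 mod 41 = 23^2 = 37
  -> A = 37
B = 24^3 mod 41  (bits of 3 = 11)
  bit 0 = 1: r = r^2 * 24 mod 41 = 1^2 * 24 = 1*24 = 24
  bit 1 = 1: r = r^2 * 24 mod 41 = 24^2 * 24 = 2*24 = 7
  -> B = 7
s = B^a = 7^24 mod 41  (bits of 24 = 11000)
  bit 0 = 1: r = r^2 * 7 mod 41 = 1^2 * 7 = 1*7 = 7
  bit 1 = 1: r = r^2 * 7 mod 41 = 7^2 * 7 = 8*7 = 15
  bit 2 = 0: r = r^2 mod 41 = 15^2 = 20
  bit 3 = 0: r = r^2 mod 41 = 20^2 = 31
  bit 4 = 0: r = r^2 mod 41 = 31^2 = 18
  -> s = B^a = 18

Answer: 18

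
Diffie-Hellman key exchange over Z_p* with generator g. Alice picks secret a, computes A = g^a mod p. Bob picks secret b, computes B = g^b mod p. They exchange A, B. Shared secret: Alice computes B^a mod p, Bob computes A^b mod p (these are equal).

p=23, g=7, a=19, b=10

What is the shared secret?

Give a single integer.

Answer: 2

Derivation:
A = 7^19 mod 23  (bits of 19 = 10011)
  bit 0 = 1: r = r^2 * 7 mod 23 = 1^2 * 7 = 1*7 = 7
  bit 1 = 0: r = r^2 mod 23 = 7^2 = 3
  bit 2 = 0: r = r^2 mod 23 = 3^2 = 9
  bit 3 = 1: r = r^2 * 7 mod 23 = 9^2 * 7 = 12*7 = 15
  bit 4 = 1: r = r^2 * 7 mod 23 = 15^2 * 7 = 18*7 = 11
  -> A = 11
B = 7^10 mod 23  (bits of 10 = 1010)
  bit 0 = 1: r = r^2 * 7 mod 23 = 1^2 * 7 = 1*7 = 7
  bit 1 = 0: r = r^2 mod 23 = 7^2 = 3
  bit 2 = 1: r = r^2 * 7 mod 23 = 3^2 * 7 = 9*7 = 17
  bit 3 = 0: r = r^2 mod 23 = 17^2 = 13
  -> B = 13
s = B^a = 13^19 mod 23  (bits of 19 = 10011)
  bit 0 = 1: r = r^2 * 13 mod 23 = 1^2 * 13 = 1*13 = 13
  bit 1 = 0: r = r^2 mod 23 = 13^2 = 8
  bit 2 = 0: r = r^2 mod 23 = 8^2 = 18
  bit 3 = 1: r = r^2 * 13 mod 23 = 18^2 * 13 = 2*13 = 3
  bit 4 = 1: r = r^2 * 13 mod 23 = 3^2 * 13 = 9*13 = 2
  -> s = B^a = 2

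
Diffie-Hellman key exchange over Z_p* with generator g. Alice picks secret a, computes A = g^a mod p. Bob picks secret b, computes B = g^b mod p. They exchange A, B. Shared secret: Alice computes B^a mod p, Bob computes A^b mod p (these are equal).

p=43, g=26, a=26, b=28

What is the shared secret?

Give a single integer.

Answer: 6

Derivation:
A = 26^26 mod 43  (bits of 26 = 11010)
  bit 0 = 1: r = r^2 * 26 mod 43 = 1^2 * 26 = 1*26 = 26
  bit 1 = 1: r = r^2 * 26 mod 43 = 26^2 * 26 = 31*26 = 32
  bit 2 = 0: r = r^2 mod 43 = 32^2 = 35
  bit 3 = 1: r = r^2 * 26 mod 43 = 35^2 * 26 = 21*26 = 30
  bit 4 = 0: r = r^2 mod 43 = 30^2 = 40
  -> A = 40
B = 26^28 mod 43  (bits of 28 = 11100)
  bit 0 = 1: r = r^2 * 26 mod 43 = 1^2 * 26 = 1*26 = 26
  bit 1 = 1: r = r^2 * 26 mod 43 = 26^2 * 26 = 31*26 = 32
  bit 2 = 1: r = r^2 * 26 mod 43 = 32^2 * 26 = 35*26 = 7
  bit 3 = 0: r = r^2 mod 43 = 7^2 = 6
  bit 4 = 0: r = r^2 mod 43 = 6^2 = 36
  -> B = 36
s = B^a = 36^26 mod 43  (bits of 26 = 11010)
  bit 0 = 1: r = r^2 * 36 mod 43 = 1^2 * 36 = 1*36 = 36
  bit 1 = 1: r = r^2 * 36 mod 43 = 36^2 * 36 = 6*36 = 1
  bit 2 = 0: r = r^2 mod 43 = 1^2 = 1
  bit 3 = 1: r = r^2 * 36 mod 43 = 1^2 * 36 = 1*36 = 36
  bit 4 = 0: r = r^2 mod 43 = 36^2 = 6
  -> s = B^a = 6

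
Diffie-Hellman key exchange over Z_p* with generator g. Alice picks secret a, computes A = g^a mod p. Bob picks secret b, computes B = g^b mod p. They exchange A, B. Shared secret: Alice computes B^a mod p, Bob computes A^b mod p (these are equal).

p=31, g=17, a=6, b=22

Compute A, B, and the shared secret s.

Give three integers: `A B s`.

Answer: 8 19 2

Derivation:
A = 17^6 mod 31  (bits of 6 = 110)
  bit 0 = 1: r = r^2 * 17 mod 31 = 1^2 * 17 = 1*17 = 17
  bit 1 = 1: r = r^2 * 17 mod 31 = 17^2 * 17 = 10*17 = 15
  bit 2 = 0: r = r^2 mod 31 = 15^2 = 8
  -> A = 8
B = 17^22 mod 31  (bits of 22 = 10110)
  bit 0 = 1: r = r^2 * 17 mod 31 = 1^2 * 17 = 1*17 = 17
  bit 1 = 0: r = r^2 mod 31 = 17^2 = 10
  bit 2 = 1: r = r^2 * 17 mod 31 = 10^2 * 17 = 7*17 = 26
  bit 3 = 1: r = r^2 * 17 mod 31 = 26^2 * 17 = 25*17 = 22
  bit 4 = 0: r = r^2 mod 31 = 22^2 = 19
  -> B = 19
s = B^a = 19^6 mod 31  (bits of 6 = 110)
  bit 0 = 1: r = r^2 * 19 mod 31 = 1^2 * 19 = 1*19 = 19
  bit 1 = 1: r = r^2 * 19 mod 31 = 19^2 * 19 = 20*19 = 8
  bit 2 = 0: r = r^2 mod 31 = 8^2 = 2
  -> s = B^a = 2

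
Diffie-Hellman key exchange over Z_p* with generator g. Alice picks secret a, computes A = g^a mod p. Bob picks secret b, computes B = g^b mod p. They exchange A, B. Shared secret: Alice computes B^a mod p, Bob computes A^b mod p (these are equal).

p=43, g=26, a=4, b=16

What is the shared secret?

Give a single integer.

A = 26^4 mod 43  (bits of 4 = 100)
  bit 0 = 1: r = r^2 * 26 mod 43 = 1^2 * 26 = 1*26 = 26
  bit 1 = 0: r = r^2 mod 43 = 26^2 = 31
  bit 2 = 0: r = r^2 mod 43 = 31^2 = 15
  -> A = 15
B = 26^16 mod 43  (bits of 16 = 10000)
  bit 0 = 1: r = r^2 * 26 mod 43 = 1^2 * 26 = 1*26 = 26
  bit 1 = 0: r = r^2 mod 43 = 26^2 = 31
  bit 2 = 0: r = r^2 mod 43 = 31^2 = 15
  bit 3 = 0: r = r^2 mod 43 = 15^2 = 10
  bit 4 = 0: r = r^2 mod 43 = 10^2 = 14
  -> B = 14
s = B^a = 14^4 mod 43  (bits of 4 = 100)
  bit 0 = 1: r = r^2 * 14 mod 43 = 1^2 * 14 = 1*14 = 14
  bit 1 = 0: r = r^2 mod 43 = 14^2 = 24
  bit 2 = 0: r = r^2 mod 43 = 24^2 = 17
  -> s = B^a = 17

Answer: 17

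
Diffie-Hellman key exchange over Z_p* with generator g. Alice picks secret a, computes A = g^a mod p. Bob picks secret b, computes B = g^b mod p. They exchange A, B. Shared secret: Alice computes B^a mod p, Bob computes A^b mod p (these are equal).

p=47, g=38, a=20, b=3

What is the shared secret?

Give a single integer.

Answer: 8

Derivation:
A = 38^20 mod 47  (bits of 20 = 10100)
  bit 0 = 1: r = r^2 * 38 mod 47 = 1^2 * 38 = 1*38 = 38
  bit 1 = 0: r = r^2 mod 47 = 38^2 = 34
  bit 2 = 1: r = r^2 * 38 mod 47 = 34^2 * 38 = 28*38 = 30
  bit 3 = 0: r = r^2 mod 47 = 30^2 = 7
  bit 4 = 0: r = r^2 mod 47 = 7^2 = 2
  -> A = 2
B = 38^3 mod 47  (bits of 3 = 11)
  bit 0 = 1: r = r^2 * 38 mod 47 = 1^2 * 38 = 1*38 = 38
  bit 1 = 1: r = r^2 * 38 mod 47 = 38^2 * 38 = 34*38 = 23
  -> B = 23
s = B^a = 23^20 mod 47  (bits of 20 = 10100)
  bit 0 = 1: r = r^2 * 23 mod 47 = 1^2 * 23 = 1*23 = 23
  bit 1 = 0: r = r^2 mod 47 = 23^2 = 12
  bit 2 = 1: r = r^2 * 23 mod 47 = 12^2 * 23 = 3*23 = 22
  bit 3 = 0: r = r^2 mod 47 = 22^2 = 14
  bit 4 = 0: r = r^2 mod 47 = 14^2 = 8
  -> s = B^a = 8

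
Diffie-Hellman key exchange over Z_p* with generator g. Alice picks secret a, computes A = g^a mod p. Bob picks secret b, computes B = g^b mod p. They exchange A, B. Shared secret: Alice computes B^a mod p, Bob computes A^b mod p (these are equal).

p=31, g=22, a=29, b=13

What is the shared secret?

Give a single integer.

Answer: 12

Derivation:
A = 22^29 mod 31  (bits of 29 = 11101)
  bit 0 = 1: r = r^2 * 22 mod 31 = 1^2 * 22 = 1*22 = 22
  bit 1 = 1: r = r^2 * 22 mod 31 = 22^2 * 22 = 19*22 = 15
  bit 2 = 1: r = r^2 * 22 mod 31 = 15^2 * 22 = 8*22 = 21
  bit 3 = 0: r = r^2 mod 31 = 21^2 = 7
  bit 4 = 1: r = r^2 * 22 mod 31 = 7^2 * 22 = 18*22 = 24
  -> A = 24
B = 22^13 mod 31  (bits of 13 = 1101)
  bit 0 = 1: r = r^2 * 22 mod 31 = 1^2 * 22 = 1*22 = 22
  bit 1 = 1: r = r^2 * 22 mod 31 = 22^2 * 22 = 19*22 = 15
  bit 2 = 0: r = r^2 mod 31 = 15^2 = 8
  bit 3 = 1: r = r^2 * 22 mod 31 = 8^2 * 22 = 2*22 = 13
  -> B = 13
s = B^a = 13^29 mod 31  (bits of 29 = 11101)
  bit 0 = 1: r = r^2 * 13 mod 31 = 1^2 * 13 = 1*13 = 13
  bit 1 = 1: r = r^2 * 13 mod 31 = 13^2 * 13 = 14*13 = 27
  bit 2 = 1: r = r^2 * 13 mod 31 = 27^2 * 13 = 16*13 = 22
  bit 3 = 0: r = r^2 mod 31 = 22^2 = 19
  bit 4 = 1: r = r^2 * 13 mod 31 = 19^2 * 13 = 20*13 = 12
  -> s = B^a = 12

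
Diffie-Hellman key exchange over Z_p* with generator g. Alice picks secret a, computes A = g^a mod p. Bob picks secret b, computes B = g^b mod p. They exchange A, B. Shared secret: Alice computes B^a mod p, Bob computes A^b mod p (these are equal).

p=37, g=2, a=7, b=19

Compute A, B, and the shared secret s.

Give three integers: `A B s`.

Answer: 17 35 20

Derivation:
A = 2^7 mod 37  (bits of 7 = 111)
  bit 0 = 1: r = r^2 * 2 mod 37 = 1^2 * 2 = 1*2 = 2
  bit 1 = 1: r = r^2 * 2 mod 37 = 2^2 * 2 = 4*2 = 8
  bit 2 = 1: r = r^2 * 2 mod 37 = 8^2 * 2 = 27*2 = 17
  -> A = 17
B = 2^19 mod 37  (bits of 19 = 10011)
  bit 0 = 1: r = r^2 * 2 mod 37 = 1^2 * 2 = 1*2 = 2
  bit 1 = 0: r = r^2 mod 37 = 2^2 = 4
  bit 2 = 0: r = r^2 mod 37 = 4^2 = 16
  bit 3 = 1: r = r^2 * 2 mod 37 = 16^2 * 2 = 34*2 = 31
  bit 4 = 1: r = r^2 * 2 mod 37 = 31^2 * 2 = 36*2 = 35
  -> B = 35
s = B^a = 35^7 mod 37  (bits of 7 = 111)
  bit 0 = 1: r = r^2 * 35 mod 37 = 1^2 * 35 = 1*35 = 35
  bit 1 = 1: r = r^2 * 35 mod 37 = 35^2 * 35 = 4*35 = 29
  bit 2 = 1: r = r^2 * 35 mod 37 = 29^2 * 35 = 27*35 = 20
  -> s = B^a = 20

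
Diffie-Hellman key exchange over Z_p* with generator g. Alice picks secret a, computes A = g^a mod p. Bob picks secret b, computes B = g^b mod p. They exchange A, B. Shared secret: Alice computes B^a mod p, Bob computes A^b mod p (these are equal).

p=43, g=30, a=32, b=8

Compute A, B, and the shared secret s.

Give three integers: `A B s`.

A = 30^32 mod 43  (bits of 32 = 100000)
  bit 0 = 1: r = r^2 * 30 mod 43 = 1^2 * 30 = 1*30 = 30
  bit 1 = 0: r = r^2 mod 43 = 30^2 = 40
  bit 2 = 0: r = r^2 mod 43 = 40^2 = 9
  bit 3 = 0: r = r^2 mod 43 = 9^2 = 38
  bit 4 = 0: r = r^2 mod 43 = 38^2 = 25
  bit 5 = 0: r = r^2 mod 43 = 25^2 = 23
  -> A = 23
B = 30^8 mod 43  (bits of 8 = 1000)
  bit 0 = 1: r = r^2 * 30 mod 43 = 1^2 * 30 = 1*30 = 30
  bit 1 = 0: r = r^2 mod 43 = 30^2 = 40
  bit 2 = 0: r = r^2 mod 43 = 40^2 = 9
  bit 3 = 0: r = r^2 mod 43 = 9^2 = 38
  -> B = 38
s = B^a = 38^32 mod 43  (bits of 32 = 100000)
  bit 0 = 1: r = r^2 * 38 mod 43 = 1^2 * 38 = 1*38 = 38
  bit 1 = 0: r = r^2 mod 43 = 38^2 = 25
  bit 2 = 0: r = r^2 mod 43 = 25^2 = 23
  bit 3 = 0: r = r^2 mod 43 = 23^2 = 13
  bit 4 = 0: r = r^2 mod 43 = 13^2 = 40
  bit 5 = 0: r = r^2 mod 43 = 40^2 = 9
  -> s = B^a = 9

Answer: 23 38 9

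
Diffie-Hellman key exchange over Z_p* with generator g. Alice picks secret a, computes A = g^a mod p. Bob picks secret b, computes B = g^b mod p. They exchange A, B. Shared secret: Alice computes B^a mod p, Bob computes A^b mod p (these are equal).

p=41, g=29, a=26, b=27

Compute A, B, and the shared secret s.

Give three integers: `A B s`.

Answer: 5 22 20

Derivation:
A = 29^26 mod 41  (bits of 26 = 11010)
  bit 0 = 1: r = r^2 * 29 mod 41 = 1^2 * 29 = 1*29 = 29
  bit 1 = 1: r = r^2 * 29 mod 41 = 29^2 * 29 = 21*29 = 35
  bit 2 = 0: r = r^2 mod 41 = 35^2 = 36
  bit 3 = 1: r = r^2 * 29 mod 41 = 36^2 * 29 = 25*29 = 28
  bit 4 = 0: r = r^2 mod 41 = 28^2 = 5
  -> A = 5
B = 29^27 mod 41  (bits of 27 = 11011)
  bit 0 = 1: r = r^2 * 29 mod 41 = 1^2 * 29 = 1*29 = 29
  bit 1 = 1: r = r^2 * 29 mod 41 = 29^2 * 29 = 21*29 = 35
  bit 2 = 0: r = r^2 mod 41 = 35^2 = 36
  bit 3 = 1: r = r^2 * 29 mod 41 = 36^2 * 29 = 25*29 = 28
  bit 4 = 1: r = r^2 * 29 mod 41 = 28^2 * 29 = 5*29 = 22
  -> B = 22
s = B^a = 22^26 mod 41  (bits of 26 = 11010)
  bit 0 = 1: r = r^2 * 22 mod 41 = 1^2 * 22 = 1*22 = 22
  bit 1 = 1: r = r^2 * 22 mod 41 = 22^2 * 22 = 33*22 = 29
  bit 2 = 0: r = r^2 mod 41 = 29^2 = 21
  bit 3 = 1: r = r^2 * 22 mod 41 = 21^2 * 22 = 31*22 = 26
  bit 4 = 0: r = r^2 mod 41 = 26^2 = 20
  -> s = B^a = 20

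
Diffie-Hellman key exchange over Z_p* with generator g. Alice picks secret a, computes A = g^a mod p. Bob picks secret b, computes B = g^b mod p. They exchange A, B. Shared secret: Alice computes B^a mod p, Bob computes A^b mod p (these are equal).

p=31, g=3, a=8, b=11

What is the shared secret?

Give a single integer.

Answer: 7

Derivation:
A = 3^8 mod 31  (bits of 8 = 1000)
  bit 0 = 1: r = r^2 * 3 mod 31 = 1^2 * 3 = 1*3 = 3
  bit 1 = 0: r = r^2 mod 31 = 3^2 = 9
  bit 2 = 0: r = r^2 mod 31 = 9^2 = 19
  bit 3 = 0: r = r^2 mod 31 = 19^2 = 20
  -> A = 20
B = 3^11 mod 31  (bits of 11 = 1011)
  bit 0 = 1: r = r^2 * 3 mod 31 = 1^2 * 3 = 1*3 = 3
  bit 1 = 0: r = r^2 mod 31 = 3^2 = 9
  bit 2 = 1: r = r^2 * 3 mod 31 = 9^2 * 3 = 19*3 = 26
  bit 3 = 1: r = r^2 * 3 mod 31 = 26^2 * 3 = 25*3 = 13
  -> B = 13
s = B^a = 13^8 mod 31  (bits of 8 = 1000)
  bit 0 = 1: r = r^2 * 13 mod 31 = 1^2 * 13 = 1*13 = 13
  bit 1 = 0: r = r^2 mod 31 = 13^2 = 14
  bit 2 = 0: r = r^2 mod 31 = 14^2 = 10
  bit 3 = 0: r = r^2 mod 31 = 10^2 = 7
  -> s = B^a = 7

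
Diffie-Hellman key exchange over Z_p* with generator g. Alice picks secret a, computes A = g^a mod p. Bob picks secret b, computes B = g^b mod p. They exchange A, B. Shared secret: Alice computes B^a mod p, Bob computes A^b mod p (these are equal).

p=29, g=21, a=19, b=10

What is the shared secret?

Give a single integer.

A = 21^19 mod 29  (bits of 19 = 10011)
  bit 0 = 1: r = r^2 * 21 mod 29 = 1^2 * 21 = 1*21 = 21
  bit 1 = 0: r = r^2 mod 29 = 21^2 = 6
  bit 2 = 0: r = r^2 mod 29 = 6^2 = 7
  bit 3 = 1: r = r^2 * 21 mod 29 = 7^2 * 21 = 20*21 = 14
  bit 4 = 1: r = r^2 * 21 mod 29 = 14^2 * 21 = 22*21 = 27
  -> A = 27
B = 21^10 mod 29  (bits of 10 = 1010)
  bit 0 = 1: r = r^2 * 21 mod 29 = 1^2 * 21 = 1*21 = 21
  bit 1 = 0: r = r^2 mod 29 = 21^2 = 6
  bit 2 = 1: r = r^2 * 21 mod 29 = 6^2 * 21 = 7*21 = 2
  bit 3 = 0: r = r^2 mod 29 = 2^2 = 4
  -> B = 4
s = B^a = 4^19 mod 29  (bits of 19 = 10011)
  bit 0 = 1: r = r^2 * 4 mod 29 = 1^2 * 4 = 1*4 = 4
  bit 1 = 0: r = r^2 mod 29 = 4^2 = 16
  bit 2 = 0: r = r^2 mod 29 = 16^2 = 24
  bit 3 = 1: r = r^2 * 4 mod 29 = 24^2 * 4 = 25*4 = 13
  bit 4 = 1: r = r^2 * 4 mod 29 = 13^2 * 4 = 24*4 = 9
  -> s = B^a = 9

Answer: 9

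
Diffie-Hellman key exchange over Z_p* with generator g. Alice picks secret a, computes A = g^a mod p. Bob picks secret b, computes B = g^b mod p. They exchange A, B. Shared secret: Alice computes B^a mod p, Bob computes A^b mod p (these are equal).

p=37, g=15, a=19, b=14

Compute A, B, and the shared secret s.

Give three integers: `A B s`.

Answer: 22 4 4

Derivation:
A = 15^19 mod 37  (bits of 19 = 10011)
  bit 0 = 1: r = r^2 * 15 mod 37 = 1^2 * 15 = 1*15 = 15
  bit 1 = 0: r = r^2 mod 37 = 15^2 = 3
  bit 2 = 0: r = r^2 mod 37 = 3^2 = 9
  bit 3 = 1: r = r^2 * 15 mod 37 = 9^2 * 15 = 7*15 = 31
  bit 4 = 1: r = r^2 * 15 mod 37 = 31^2 * 15 = 36*15 = 22
  -> A = 22
B = 15^14 mod 37  (bits of 14 = 1110)
  bit 0 = 1: r = r^2 * 15 mod 37 = 1^2 * 15 = 1*15 = 15
  bit 1 = 1: r = r^2 * 15 mod 37 = 15^2 * 15 = 3*15 = 8
  bit 2 = 1: r = r^2 * 15 mod 37 = 8^2 * 15 = 27*15 = 35
  bit 3 = 0: r = r^2 mod 37 = 35^2 = 4
  -> B = 4
s = B^a = 4^19 mod 37  (bits of 19 = 10011)
  bit 0 = 1: r = r^2 * 4 mod 37 = 1^2 * 4 = 1*4 = 4
  bit 1 = 0: r = r^2 mod 37 = 4^2 = 16
  bit 2 = 0: r = r^2 mod 37 = 16^2 = 34
  bit 3 = 1: r = r^2 * 4 mod 37 = 34^2 * 4 = 9*4 = 36
  bit 4 = 1: r = r^2 * 4 mod 37 = 36^2 * 4 = 1*4 = 4
  -> s = B^a = 4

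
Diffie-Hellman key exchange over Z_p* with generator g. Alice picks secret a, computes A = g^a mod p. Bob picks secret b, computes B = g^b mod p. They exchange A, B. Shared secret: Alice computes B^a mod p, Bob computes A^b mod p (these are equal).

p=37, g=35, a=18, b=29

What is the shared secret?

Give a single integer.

A = 35^18 mod 37  (bits of 18 = 10010)
  bit 0 = 1: r = r^2 * 35 mod 37 = 1^2 * 35 = 1*35 = 35
  bit 1 = 0: r = r^2 mod 37 = 35^2 = 4
  bit 2 = 0: r = r^2 mod 37 = 4^2 = 16
  bit 3 = 1: r = r^2 * 35 mod 37 = 16^2 * 35 = 34*35 = 6
  bit 4 = 0: r = r^2 mod 37 = 6^2 = 36
  -> A = 36
B = 35^29 mod 37  (bits of 29 = 11101)
  bit 0 = 1: r = r^2 * 35 mod 37 = 1^2 * 35 = 1*35 = 35
  bit 1 = 1: r = r^2 * 35 mod 37 = 35^2 * 35 = 4*35 = 29
  bit 2 = 1: r = r^2 * 35 mod 37 = 29^2 * 35 = 27*35 = 20
  bit 3 = 0: r = r^2 mod 37 = 20^2 = 30
  bit 4 = 1: r = r^2 * 35 mod 37 = 30^2 * 35 = 12*35 = 13
  -> B = 13
s = B^a = 13^18 mod 37  (bits of 18 = 10010)
  bit 0 = 1: r = r^2 * 13 mod 37 = 1^2 * 13 = 1*13 = 13
  bit 1 = 0: r = r^2 mod 37 = 13^2 = 21
  bit 2 = 0: r = r^2 mod 37 = 21^2 = 34
  bit 3 = 1: r = r^2 * 13 mod 37 = 34^2 * 13 = 9*13 = 6
  bit 4 = 0: r = r^2 mod 37 = 6^2 = 36
  -> s = B^a = 36

Answer: 36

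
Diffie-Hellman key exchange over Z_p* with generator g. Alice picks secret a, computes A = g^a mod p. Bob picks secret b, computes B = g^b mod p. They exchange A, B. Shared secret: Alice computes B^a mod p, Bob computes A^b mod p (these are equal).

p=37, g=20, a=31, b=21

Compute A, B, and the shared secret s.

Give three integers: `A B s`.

Answer: 35 29 8

Derivation:
A = 20^31 mod 37  (bits of 31 = 11111)
  bit 0 = 1: r = r^2 * 20 mod 37 = 1^2 * 20 = 1*20 = 20
  bit 1 = 1: r = r^2 * 20 mod 37 = 20^2 * 20 = 30*20 = 8
  bit 2 = 1: r = r^2 * 20 mod 37 = 8^2 * 20 = 27*20 = 22
  bit 3 = 1: r = r^2 * 20 mod 37 = 22^2 * 20 = 3*20 = 23
  bit 4 = 1: r = r^2 * 20 mod 37 = 23^2 * 20 = 11*20 = 35
  -> A = 35
B = 20^21 mod 37  (bits of 21 = 10101)
  bit 0 = 1: r = r^2 * 20 mod 37 = 1^2 * 20 = 1*20 = 20
  bit 1 = 0: r = r^2 mod 37 = 20^2 = 30
  bit 2 = 1: r = r^2 * 20 mod 37 = 30^2 * 20 = 12*20 = 18
  bit 3 = 0: r = r^2 mod 37 = 18^2 = 28
  bit 4 = 1: r = r^2 * 20 mod 37 = 28^2 * 20 = 7*20 = 29
  -> B = 29
s = B^a = 29^31 mod 37  (bits of 31 = 11111)
  bit 0 = 1: r = r^2 * 29 mod 37 = 1^2 * 29 = 1*29 = 29
  bit 1 = 1: r = r^2 * 29 mod 37 = 29^2 * 29 = 27*29 = 6
  bit 2 = 1: r = r^2 * 29 mod 37 = 6^2 * 29 = 36*29 = 8
  bit 3 = 1: r = r^2 * 29 mod 37 = 8^2 * 29 = 27*29 = 6
  bit 4 = 1: r = r^2 * 29 mod 37 = 6^2 * 29 = 36*29 = 8
  -> s = B^a = 8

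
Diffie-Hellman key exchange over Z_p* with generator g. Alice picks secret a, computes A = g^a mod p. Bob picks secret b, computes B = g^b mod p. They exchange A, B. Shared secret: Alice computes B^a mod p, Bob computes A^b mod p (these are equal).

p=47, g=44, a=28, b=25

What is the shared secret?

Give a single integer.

Answer: 17

Derivation:
A = 44^28 mod 47  (bits of 28 = 11100)
  bit 0 = 1: r = r^2 * 44 mod 47 = 1^2 * 44 = 1*44 = 44
  bit 1 = 1: r = r^2 * 44 mod 47 = 44^2 * 44 = 9*44 = 20
  bit 2 = 1: r = r^2 * 44 mod 47 = 20^2 * 44 = 24*44 = 22
  bit 3 = 0: r = r^2 mod 47 = 22^2 = 14
  bit 4 = 0: r = r^2 mod 47 = 14^2 = 8
  -> A = 8
B = 44^25 mod 47  (bits of 25 = 11001)
  bit 0 = 1: r = r^2 * 44 mod 47 = 1^2 * 44 = 1*44 = 44
  bit 1 = 1: r = r^2 * 44 mod 47 = 44^2 * 44 = 9*44 = 20
  bit 2 = 0: r = r^2 mod 47 = 20^2 = 24
  bit 3 = 0: r = r^2 mod 47 = 24^2 = 12
  bit 4 = 1: r = r^2 * 44 mod 47 = 12^2 * 44 = 3*44 = 38
  -> B = 38
s = B^a = 38^28 mod 47  (bits of 28 = 11100)
  bit 0 = 1: r = r^2 * 38 mod 47 = 1^2 * 38 = 1*38 = 38
  bit 1 = 1: r = r^2 * 38 mod 47 = 38^2 * 38 = 34*38 = 23
  bit 2 = 1: r = r^2 * 38 mod 47 = 23^2 * 38 = 12*38 = 33
  bit 3 = 0: r = r^2 mod 47 = 33^2 = 8
  bit 4 = 0: r = r^2 mod 47 = 8^2 = 17
  -> s = B^a = 17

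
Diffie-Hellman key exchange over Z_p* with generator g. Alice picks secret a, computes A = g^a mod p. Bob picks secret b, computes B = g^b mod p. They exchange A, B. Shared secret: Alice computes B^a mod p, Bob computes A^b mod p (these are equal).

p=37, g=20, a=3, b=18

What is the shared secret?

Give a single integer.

Answer: 36

Derivation:
A = 20^3 mod 37  (bits of 3 = 11)
  bit 0 = 1: r = r^2 * 20 mod 37 = 1^2 * 20 = 1*20 = 20
  bit 1 = 1: r = r^2 * 20 mod 37 = 20^2 * 20 = 30*20 = 8
  -> A = 8
B = 20^18 mod 37  (bits of 18 = 10010)
  bit 0 = 1: r = r^2 * 20 mod 37 = 1^2 * 20 = 1*20 = 20
  bit 1 = 0: r = r^2 mod 37 = 20^2 = 30
  bit 2 = 0: r = r^2 mod 37 = 30^2 = 12
  bit 3 = 1: r = r^2 * 20 mod 37 = 12^2 * 20 = 33*20 = 31
  bit 4 = 0: r = r^2 mod 37 = 31^2 = 36
  -> B = 36
s = B^a = 36^3 mod 37  (bits of 3 = 11)
  bit 0 = 1: r = r^2 * 36 mod 37 = 1^2 * 36 = 1*36 = 36
  bit 1 = 1: r = r^2 * 36 mod 37 = 36^2 * 36 = 1*36 = 36
  -> s = B^a = 36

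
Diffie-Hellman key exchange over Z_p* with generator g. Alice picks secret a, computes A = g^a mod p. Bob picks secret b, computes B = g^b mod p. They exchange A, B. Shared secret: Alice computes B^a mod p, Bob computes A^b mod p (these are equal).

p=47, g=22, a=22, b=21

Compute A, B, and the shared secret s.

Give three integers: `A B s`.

A = 22^22 mod 47  (bits of 22 = 10110)
  bit 0 = 1: r = r^2 * 22 mod 47 = 1^2 * 22 = 1*22 = 22
  bit 1 = 0: r = r^2 mod 47 = 22^2 = 14
  bit 2 = 1: r = r^2 * 22 mod 47 = 14^2 * 22 = 8*22 = 35
  bit 3 = 1: r = r^2 * 22 mod 47 = 35^2 * 22 = 3*22 = 19
  bit 4 = 0: r = r^2 mod 47 = 19^2 = 32
  -> A = 32
B = 22^21 mod 47  (bits of 21 = 10101)
  bit 0 = 1: r = r^2 * 22 mod 47 = 1^2 * 22 = 1*22 = 22
  bit 1 = 0: r = r^2 mod 47 = 22^2 = 14
  bit 2 = 1: r = r^2 * 22 mod 47 = 14^2 * 22 = 8*22 = 35
  bit 3 = 0: r = r^2 mod 47 = 35^2 = 3
  bit 4 = 1: r = r^2 * 22 mod 47 = 3^2 * 22 = 9*22 = 10
  -> B = 10
s = B^a = 10^22 mod 47  (bits of 22 = 10110)
  bit 0 = 1: r = r^2 * 10 mod 47 = 1^2 * 10 = 1*10 = 10
  bit 1 = 0: r = r^2 mod 47 = 10^2 = 6
  bit 2 = 1: r = r^2 * 10 mod 47 = 6^2 * 10 = 36*10 = 31
  bit 3 = 1: r = r^2 * 10 mod 47 = 31^2 * 10 = 21*10 = 22
  bit 4 = 0: r = r^2 mod 47 = 22^2 = 14
  -> s = B^a = 14

Answer: 32 10 14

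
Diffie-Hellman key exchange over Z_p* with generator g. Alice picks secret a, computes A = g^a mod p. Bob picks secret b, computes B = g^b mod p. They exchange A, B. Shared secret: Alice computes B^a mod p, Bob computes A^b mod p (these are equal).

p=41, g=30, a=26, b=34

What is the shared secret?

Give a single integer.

Answer: 4

Derivation:
A = 30^26 mod 41  (bits of 26 = 11010)
  bit 0 = 1: r = r^2 * 30 mod 41 = 1^2 * 30 = 1*30 = 30
  bit 1 = 1: r = r^2 * 30 mod 41 = 30^2 * 30 = 39*30 = 22
  bit 2 = 0: r = r^2 mod 41 = 22^2 = 33
  bit 3 = 1: r = r^2 * 30 mod 41 = 33^2 * 30 = 23*30 = 34
  bit 4 = 0: r = r^2 mod 41 = 34^2 = 8
  -> A = 8
B = 30^34 mod 41  (bits of 34 = 100010)
  bit 0 = 1: r = r^2 * 30 mod 41 = 1^2 * 30 = 1*30 = 30
  bit 1 = 0: r = r^2 mod 41 = 30^2 = 39
  bit 2 = 0: r = r^2 mod 41 = 39^2 = 4
  bit 3 = 0: r = r^2 mod 41 = 4^2 = 16
  bit 4 = 1: r = r^2 * 30 mod 41 = 16^2 * 30 = 10*30 = 13
  bit 5 = 0: r = r^2 mod 41 = 13^2 = 5
  -> B = 5
s = B^a = 5^26 mod 41  (bits of 26 = 11010)
  bit 0 = 1: r = r^2 * 5 mod 41 = 1^2 * 5 = 1*5 = 5
  bit 1 = 1: r = r^2 * 5 mod 41 = 5^2 * 5 = 25*5 = 2
  bit 2 = 0: r = r^2 mod 41 = 2^2 = 4
  bit 3 = 1: r = r^2 * 5 mod 41 = 4^2 * 5 = 16*5 = 39
  bit 4 = 0: r = r^2 mod 41 = 39^2 = 4
  -> s = B^a = 4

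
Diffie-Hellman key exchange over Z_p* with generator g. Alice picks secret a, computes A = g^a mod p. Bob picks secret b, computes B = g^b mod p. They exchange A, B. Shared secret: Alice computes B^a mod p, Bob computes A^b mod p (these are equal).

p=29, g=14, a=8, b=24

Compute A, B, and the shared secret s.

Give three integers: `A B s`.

A = 14^8 mod 29  (bits of 8 = 1000)
  bit 0 = 1: r = r^2 * 14 mod 29 = 1^2 * 14 = 1*14 = 14
  bit 1 = 0: r = r^2 mod 29 = 14^2 = 22
  bit 2 = 0: r = r^2 mod 29 = 22^2 = 20
  bit 3 = 0: r = r^2 mod 29 = 20^2 = 23
  -> A = 23
B = 14^24 mod 29  (bits of 24 = 11000)
  bit 0 = 1: r = r^2 * 14 mod 29 = 1^2 * 14 = 1*14 = 14
  bit 1 = 1: r = r^2 * 14 mod 29 = 14^2 * 14 = 22*14 = 18
  bit 2 = 0: r = r^2 mod 29 = 18^2 = 5
  bit 3 = 0: r = r^2 mod 29 = 5^2 = 25
  bit 4 = 0: r = r^2 mod 29 = 25^2 = 16
  -> B = 16
s = B^a = 16^8 mod 29  (bits of 8 = 1000)
  bit 0 = 1: r = r^2 * 16 mod 29 = 1^2 * 16 = 1*16 = 16
  bit 1 = 0: r = r^2 mod 29 = 16^2 = 24
  bit 2 = 0: r = r^2 mod 29 = 24^2 = 25
  bit 3 = 0: r = r^2 mod 29 = 25^2 = 16
  -> s = B^a = 16

Answer: 23 16 16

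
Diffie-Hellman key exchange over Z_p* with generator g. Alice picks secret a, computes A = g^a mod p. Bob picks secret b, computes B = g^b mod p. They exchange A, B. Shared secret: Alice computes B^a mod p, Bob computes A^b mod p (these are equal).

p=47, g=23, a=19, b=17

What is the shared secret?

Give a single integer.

A = 23^19 mod 47  (bits of 19 = 10011)
  bit 0 = 1: r = r^2 * 23 mod 47 = 1^2 * 23 = 1*23 = 23
  bit 1 = 0: r = r^2 mod 47 = 23^2 = 12
  bit 2 = 0: r = r^2 mod 47 = 12^2 = 3
  bit 3 = 1: r = r^2 * 23 mod 47 = 3^2 * 23 = 9*23 = 19
  bit 4 = 1: r = r^2 * 23 mod 47 = 19^2 * 23 = 32*23 = 31
  -> A = 31
B = 23^17 mod 47  (bits of 17 = 10001)
  bit 0 = 1: r = r^2 * 23 mod 47 = 1^2 * 23 = 1*23 = 23
  bit 1 = 0: r = r^2 mod 47 = 23^2 = 12
  bit 2 = 0: r = r^2 mod 47 = 12^2 = 3
  bit 3 = 0: r = r^2 mod 47 = 3^2 = 9
  bit 4 = 1: r = r^2 * 23 mod 47 = 9^2 * 23 = 34*23 = 30
  -> B = 30
s = B^a = 30^19 mod 47  (bits of 19 = 10011)
  bit 0 = 1: r = r^2 * 30 mod 47 = 1^2 * 30 = 1*30 = 30
  bit 1 = 0: r = r^2 mod 47 = 30^2 = 7
  bit 2 = 0: r = r^2 mod 47 = 7^2 = 2
  bit 3 = 1: r = r^2 * 30 mod 47 = 2^2 * 30 = 4*30 = 26
  bit 4 = 1: r = r^2 * 30 mod 47 = 26^2 * 30 = 18*30 = 23
  -> s = B^a = 23

Answer: 23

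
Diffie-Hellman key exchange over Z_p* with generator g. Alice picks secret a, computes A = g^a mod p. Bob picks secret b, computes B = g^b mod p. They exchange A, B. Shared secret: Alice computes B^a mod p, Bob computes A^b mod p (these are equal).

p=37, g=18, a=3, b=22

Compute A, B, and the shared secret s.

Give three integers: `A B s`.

Answer: 23 30 27

Derivation:
A = 18^3 mod 37  (bits of 3 = 11)
  bit 0 = 1: r = r^2 * 18 mod 37 = 1^2 * 18 = 1*18 = 18
  bit 1 = 1: r = r^2 * 18 mod 37 = 18^2 * 18 = 28*18 = 23
  -> A = 23
B = 18^22 mod 37  (bits of 22 = 10110)
  bit 0 = 1: r = r^2 * 18 mod 37 = 1^2 * 18 = 1*18 = 18
  bit 1 = 0: r = r^2 mod 37 = 18^2 = 28
  bit 2 = 1: r = r^2 * 18 mod 37 = 28^2 * 18 = 7*18 = 15
  bit 3 = 1: r = r^2 * 18 mod 37 = 15^2 * 18 = 3*18 = 17
  bit 4 = 0: r = r^2 mod 37 = 17^2 = 30
  -> B = 30
s = B^a = 30^3 mod 37  (bits of 3 = 11)
  bit 0 = 1: r = r^2 * 30 mod 37 = 1^2 * 30 = 1*30 = 30
  bit 1 = 1: r = r^2 * 30 mod 37 = 30^2 * 30 = 12*30 = 27
  -> s = B^a = 27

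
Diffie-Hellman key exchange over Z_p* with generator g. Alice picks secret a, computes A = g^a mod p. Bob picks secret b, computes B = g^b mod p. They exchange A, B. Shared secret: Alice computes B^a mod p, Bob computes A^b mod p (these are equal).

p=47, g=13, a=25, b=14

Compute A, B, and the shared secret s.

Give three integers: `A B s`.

A = 13^25 mod 47  (bits of 25 = 11001)
  bit 0 = 1: r = r^2 * 13 mod 47 = 1^2 * 13 = 1*13 = 13
  bit 1 = 1: r = r^2 * 13 mod 47 = 13^2 * 13 = 28*13 = 35
  bit 2 = 0: r = r^2 mod 47 = 35^2 = 3
  bit 3 = 0: r = r^2 mod 47 = 3^2 = 9
  bit 4 = 1: r = r^2 * 13 mod 47 = 9^2 * 13 = 34*13 = 19
  -> A = 19
B = 13^14 mod 47  (bits of 14 = 1110)
  bit 0 = 1: r = r^2 * 13 mod 47 = 1^2 * 13 = 1*13 = 13
  bit 1 = 1: r = r^2 * 13 mod 47 = 13^2 * 13 = 28*13 = 35
  bit 2 = 1: r = r^2 * 13 mod 47 = 35^2 * 13 = 3*13 = 39
  bit 3 = 0: r = r^2 mod 47 = 39^2 = 17
  -> B = 17
s = B^a = 17^25 mod 47  (bits of 25 = 11001)
  bit 0 = 1: r = r^2 * 17 mod 47 = 1^2 * 17 = 1*17 = 17
  bit 1 = 1: r = r^2 * 17 mod 47 = 17^2 * 17 = 7*17 = 25
  bit 2 = 0: r = r^2 mod 47 = 25^2 = 14
  bit 3 = 0: r = r^2 mod 47 = 14^2 = 8
  bit 4 = 1: r = r^2 * 17 mod 47 = 8^2 * 17 = 17*17 = 7
  -> s = B^a = 7

Answer: 19 17 7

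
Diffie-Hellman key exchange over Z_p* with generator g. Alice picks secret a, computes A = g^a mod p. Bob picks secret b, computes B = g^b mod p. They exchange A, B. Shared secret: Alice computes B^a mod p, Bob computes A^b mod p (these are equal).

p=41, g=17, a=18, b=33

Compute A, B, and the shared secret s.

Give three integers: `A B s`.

Answer: 20 19 36

Derivation:
A = 17^18 mod 41  (bits of 18 = 10010)
  bit 0 = 1: r = r^2 * 17 mod 41 = 1^2 * 17 = 1*17 = 17
  bit 1 = 0: r = r^2 mod 41 = 17^2 = 2
  bit 2 = 0: r = r^2 mod 41 = 2^2 = 4
  bit 3 = 1: r = r^2 * 17 mod 41 = 4^2 * 17 = 16*17 = 26
  bit 4 = 0: r = r^2 mod 41 = 26^2 = 20
  -> A = 20
B = 17^33 mod 41  (bits of 33 = 100001)
  bit 0 = 1: r = r^2 * 17 mod 41 = 1^2 * 17 = 1*17 = 17
  bit 1 = 0: r = r^2 mod 41 = 17^2 = 2
  bit 2 = 0: r = r^2 mod 41 = 2^2 = 4
  bit 3 = 0: r = r^2 mod 41 = 4^2 = 16
  bit 4 = 0: r = r^2 mod 41 = 16^2 = 10
  bit 5 = 1: r = r^2 * 17 mod 41 = 10^2 * 17 = 18*17 = 19
  -> B = 19
s = B^a = 19^18 mod 41  (bits of 18 = 10010)
  bit 0 = 1: r = r^2 * 19 mod 41 = 1^2 * 19 = 1*19 = 19
  bit 1 = 0: r = r^2 mod 41 = 19^2 = 33
  bit 2 = 0: r = r^2 mod 41 = 33^2 = 23
  bit 3 = 1: r = r^2 * 19 mod 41 = 23^2 * 19 = 37*19 = 6
  bit 4 = 0: r = r^2 mod 41 = 6^2 = 36
  -> s = B^a = 36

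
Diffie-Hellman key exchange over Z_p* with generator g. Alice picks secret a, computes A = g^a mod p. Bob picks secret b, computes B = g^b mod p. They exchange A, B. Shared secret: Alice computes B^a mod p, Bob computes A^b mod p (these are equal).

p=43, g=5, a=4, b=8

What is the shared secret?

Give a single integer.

Answer: 9

Derivation:
A = 5^4 mod 43  (bits of 4 = 100)
  bit 0 = 1: r = r^2 * 5 mod 43 = 1^2 * 5 = 1*5 = 5
  bit 1 = 0: r = r^2 mod 43 = 5^2 = 25
  bit 2 = 0: r = r^2 mod 43 = 25^2 = 23
  -> A = 23
B = 5^8 mod 43  (bits of 8 = 1000)
  bit 0 = 1: r = r^2 * 5 mod 43 = 1^2 * 5 = 1*5 = 5
  bit 1 = 0: r = r^2 mod 43 = 5^2 = 25
  bit 2 = 0: r = r^2 mod 43 = 25^2 = 23
  bit 3 = 0: r = r^2 mod 43 = 23^2 = 13
  -> B = 13
s = B^a = 13^4 mod 43  (bits of 4 = 100)
  bit 0 = 1: r = r^2 * 13 mod 43 = 1^2 * 13 = 1*13 = 13
  bit 1 = 0: r = r^2 mod 43 = 13^2 = 40
  bit 2 = 0: r = r^2 mod 43 = 40^2 = 9
  -> s = B^a = 9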